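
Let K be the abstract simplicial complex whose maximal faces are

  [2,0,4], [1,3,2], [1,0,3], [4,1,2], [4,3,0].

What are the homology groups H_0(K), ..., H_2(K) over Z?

K has 5 vertices, 10 edges, 5 triangles.
rank ∂_0 = 0, rank ∂_1 = 4 ⇒ b_0 = 5 − 0 − 4 = 1; all invariant factors of ∂_1 are 1 so no torsion. So H_0 ≅ Z.
rank ∂_1 = 4, rank ∂_2 = 5 ⇒ b_1 = 10 − 4 − 5 = 1; all invariant factors of ∂_2 are 1 so no torsion. So H_1 ≅ Z.
rank ∂_2 = 5, rank ∂_3 = 0 ⇒ b_2 = 5 − 5 − 0 = 0. So H_2 ≅ 0.

H_0 = Z,  H_1 = Z,  H_2 = 0.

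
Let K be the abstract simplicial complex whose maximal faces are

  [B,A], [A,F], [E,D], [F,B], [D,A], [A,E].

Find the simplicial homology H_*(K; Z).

We work with the vertex ordering A < B < D < E < F. The simplices of K, each written with vertices in increasing order, are:

  0-simplices (5): A, B, D, E, F
  1-simplices (6): AB, AD, AE, AF, BF, DE

Hence C_0 ≅ Z^5, C_1 ≅ Z^6.

Boundary ∂_1: C_1 → C_0 sends each edge [p,q] (with p < q) to q − p. For instance
  ∂AE = E − A.
The resulting 5×6 matrix has rank 4, and its Smith normal form has invariant factors (1,1,1,1).

Computing H_k = (kernel of ∂_k) / (image of ∂_{k+1}):

  H_0: rank C_0 − rank ∂_1 = 5 − 4 = 1, and the invariant factors of ∂_1 are all 1, so H_0 = Z.
  H_1: rank ker ∂_1 − rank ∂_2 = (6 − 4) − 0 = 2, and there is no ∂_2, so H_1 = Z^2.

As a check, the Euler characteristic is 5 − 6 = -1, which agrees with 1 − 2 = -1.

H_0 ≅ Z,  H_1 ≅ Z^2.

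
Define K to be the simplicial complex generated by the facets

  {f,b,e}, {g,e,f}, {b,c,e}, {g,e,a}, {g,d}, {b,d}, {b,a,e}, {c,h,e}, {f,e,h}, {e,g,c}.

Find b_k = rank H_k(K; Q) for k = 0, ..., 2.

We work with the vertex ordering a < b < c < d < e < f < g < h. The simplices of K, each written with vertices in increasing order, are:

  0-simplices (8): a, b, c, d, e, f, g, h
  1-simplices (16): ab, ae, ag, bc, bd, be, bf, ce, cg, ch, dg, ef, eg, eh, fg, fh
  2-simplices (8): abe, aeg, bce, bef, ceg, ceh, efg, efh

giving chain groups C_0 ≅ Z^8, C_1 ≅ Z^16, C_2 ≅ Z^8.

The boundary map ∂_1: C_1 → C_0 sends each edge [p,q] (with p < q) to q − p.
As a 8×16 matrix over Z this has rank 7, with invariant factors (1,1,1,1,1,1,1).

The boundary map ∂_2: C_2 → C_1 sends each 2-simplex [p,q,r] to [q,r] − [p,r] + [p,q]. For instance
  ∂ceh = eh − ch + ce,
  ∂bce = ce − be + bc.
The resulting 16×8 matrix has rank 8, and its Smith normal form has invariant factors (1,1,1,1,1,1,1,1).

Computing H_k = (kernel of ∂_k) / (image of ∂_{k+1}):

  H_0: rank C_0 − rank ∂_1 = 8 − 7 = 1, and the invariant factors of ∂_1 are all 1, so H_0 ≅ Z.
  H_1: rank ker ∂_1 − rank ∂_2 = (16 − 7) − 8 = 1, and the invariant factors of ∂_2 are all 1, so H_1 ≅ Z.
  H_2: rank ker ∂_2 − rank ∂_3 = (8 − 8) − 0 = 0, and there is no ∂_3, so H_2 ≅ 0.

As a check, the Euler characteristic is 8 − 16 + 8 = 0, which agrees with 1 − 1 + 0 = 0.

Hence the Betti numbers are b_0 = 1, b_1 = 1, b_2 = 0.

b_0 = 1, b_1 = 1, b_2 = 0.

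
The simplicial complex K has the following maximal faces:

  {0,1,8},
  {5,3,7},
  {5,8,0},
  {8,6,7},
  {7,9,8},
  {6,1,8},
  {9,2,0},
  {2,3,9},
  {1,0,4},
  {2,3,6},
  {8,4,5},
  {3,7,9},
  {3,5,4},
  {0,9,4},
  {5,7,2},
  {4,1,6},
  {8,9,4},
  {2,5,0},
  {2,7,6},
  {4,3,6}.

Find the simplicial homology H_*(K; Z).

H_0 ≅ Z,  H_1 ≅ Z ⊕ Z/2,  H_2 = 0.

Fix the vertex order 0 < 1 < 2 < 3 < 4 < 5 < 6 < 7 < 8 < 9 and write every simplex with vertices in increasing order. Then dim K = 2 and the simplices of K are:

  0-simplices (10): [0], [1], [2], [3], [4], [5], [6], [7], [8], [9]
  1-simplices (30): (30 of them)
  2-simplices (20): (20 of them)

Hence C_0 ≅ Z^10, C_1 ≅ Z^30, C_2 ≅ Z^20.

Boundary ∂_1: C_1 → C_0 maps an edge to its endpoints' difference, ∂[p,q] = q − p. For instance
  ∂[5,7] = [7] − [5].
The 10×30 boundary matrix has rank 9 and Smith normal form diag(1,1,1,1,1,1,1,1,1).

The boundary map ∂_2: C_2 → C_1 maps a triangle to the signed sum of its edges. For instance
  ∂[2,3,6] = [3,6] − [2,6] + [2,3],
  ∂[6,7,8] = [7,8] − [6,8] + [6,7].
This gives a 30×20 integer matrix of rank 20; reducing to Smith normal form yields diagonal entries (1,1,1,1,1,1,1,1,1,1,1,1,1,1,1,1,1,1,1,2).

Reading off H_k = ker ∂_k / im ∂_{k+1}:

  H_0: rank C_0 − rank ∂_1 = 10 − 9 = 1, and the invariant factors of ∂_1 are all 1, so H_0 ≅ Z.
  H_1: rank ker ∂_1 − rank ∂_2 = (30 − 9) − 20 = 1, and ∂_2 has invariant factor 2 > 1, so H_1 ≅ Z ⊕ Z/2.
  H_2: rank ker ∂_2 − rank ∂_3 = (20 − 20) − 0 = 0, and there is no ∂_3, so H_2 ≅ 0.

As a check, the Euler characteristic is 10 − 30 + 20 = 0, which agrees with 1 − 1 + 0 = 0.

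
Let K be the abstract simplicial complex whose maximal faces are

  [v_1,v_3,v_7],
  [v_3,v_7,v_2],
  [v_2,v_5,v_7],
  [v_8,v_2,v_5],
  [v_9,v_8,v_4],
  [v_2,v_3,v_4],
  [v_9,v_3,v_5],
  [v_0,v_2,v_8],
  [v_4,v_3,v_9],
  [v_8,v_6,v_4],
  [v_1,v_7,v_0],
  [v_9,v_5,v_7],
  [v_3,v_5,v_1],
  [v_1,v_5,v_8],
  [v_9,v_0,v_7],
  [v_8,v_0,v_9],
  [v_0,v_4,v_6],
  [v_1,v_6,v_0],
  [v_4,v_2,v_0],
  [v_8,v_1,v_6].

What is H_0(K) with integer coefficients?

We work with the vertex ordering v_0 < v_1 < v_2 < v_3 < v_4 < v_5 < v_6 < v_7 < v_8 < v_9. The simplices of K, each written with vertices in increasing order, are:

  0-simplices (10): [v_0], [v_1], [v_2], [v_3], [v_4], [v_5], [v_6], [v_7], [v_8], [v_9]
  1-simplices (30): (30 of them)
  2-simplices (20): (20 of them)

so the chain groups are C_0 ≅ Z^10, C_1 ≅ Z^30, C_2 ≅ Z^20.

The boundary map ∂_1: C_1 → C_0 sends each edge [p,q] (with p < q) to q − p.
The 10×30 boundary matrix has rank 9 and Smith normal form diag(1,1,1,1,1,1,1,1,1).

∂_2: C_2 → C_1 maps a triangle to the signed sum of its edges. For instance
  ∂[v_4,v_6,v_8] = [v_6,v_8] − [v_4,v_8] + [v_4,v_6],
  ∂[v_2,v_5,v_8] = [v_5,v_8] − [v_2,v_8] + [v_2,v_5].
As a 30×20 matrix over Z this has rank 20, with invariant factors (1,1,1,1,1,1,1,1,1,1,1,1,1,1,1,1,1,1,1,2).

From H_k ≅ ker(∂_k) / im(∂_{k+1}) we obtain:

  H_0: rank C_0 − rank ∂_1 = 10 − 9 = 1, and the invariant factors of ∂_1 are all 1, so H_0 = Z.

H_0 = Z.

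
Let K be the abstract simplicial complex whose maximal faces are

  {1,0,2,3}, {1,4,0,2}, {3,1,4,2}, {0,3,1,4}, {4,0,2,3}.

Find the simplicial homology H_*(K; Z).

We work with the vertex ordering 0 < 1 < 2 < 3 < 4. The simplices of K, each written with vertices in increasing order, are:

  0-simplices (5): [0], [1], [2], [3], [4]
  1-simplices (10): [0,1], [0,2], [0,3], [0,4], [1,2], [1,3], [1,4], [2,3], [2,4], [3,4]
  2-simplices (10): [0,1,2], [0,1,3], [0,1,4], [0,2,3], [0,2,4], [0,3,4], [1,2,3], [1,2,4], [1,3,4], [2,3,4]
  3-simplices (5): [0,1,2,3], [0,1,2,4], [0,1,3,4], [0,2,3,4], [1,2,3,4]

giving chain groups C_0 ≅ Z^5, C_1 ≅ Z^10, C_2 ≅ Z^10, C_3 ≅ Z^5.

The boundary map ∂_1: C_1 → C_0 is given by ∂[p,q] = [q] − [p].
The resulting 5×10 matrix has rank 4, and its Smith normal form has invariant factors (1,1,1,1).

The boundary map ∂_2: C_2 → C_1 maps a triangle to the signed sum of its edges. For instance
  ∂[2,3,4] = [3,4] − [2,4] + [2,3],
  ∂[1,2,3] = [2,3] − [1,3] + [1,2].
As a 10×10 matrix over Z this has rank 6, with invariant factors (1,1,1,1,1,1).

Boundary ∂_3: C_3 → C_2 sends each 3-simplex σ to the alternating sum Σ_i (−1)^i (σ with its i-th vertex removed). For instance
  ∂[1,2,3,4] = [2,3,4] − [1,3,4] + [1,2,4] − [1,2,3],
  ∂[0,1,2,3] = [1,2,3] − [0,2,3] + [0,1,3] − [0,1,2].
The resulting 10×5 matrix has rank 4, and its Smith normal form has invariant factors (1,1,1,1).

Now H_k = ker ∂_k / im ∂_{k+1}, so:

  H_0: rank C_0 − rank ∂_1 = 5 − 4 = 1, and the invariant factors of ∂_1 are all 1, so H_0 ≅ Z.
  H_1: rank ker ∂_1 − rank ∂_2 = (10 − 4) − 6 = 0, and the invariant factors of ∂_2 are all 1, so H_1 ≅ 0.
  H_2: rank ker ∂_2 − rank ∂_3 = (10 − 6) − 4 = 0, and the invariant factors of ∂_3 are all 1, so H_2 ≅ 0.
  H_3: rank ker ∂_3 − rank ∂_4 = (5 − 4) − 0 = 1, and there is no ∂_4, so H_3 ≅ Z.

As a check, the Euler characteristic is 5 − 10 + 10 − 5 = 0, which agrees with 1 − 0 + 0 − 1 = 0.

H_0 = Z,  H_1 = 0,  H_2 = 0,  H_3 = Z.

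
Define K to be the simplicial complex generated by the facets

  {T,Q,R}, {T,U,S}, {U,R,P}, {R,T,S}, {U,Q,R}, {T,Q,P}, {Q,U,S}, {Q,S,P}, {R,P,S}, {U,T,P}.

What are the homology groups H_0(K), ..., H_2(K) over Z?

Take the total order P < Q < R < S < T < U on the vertex set. Then K (dimension 2) consists of the simplices:

  0-simplices (6): P, Q, R, S, T, U
  1-simplices (15): PQ, PR, PS, PT, PU, QR, QS, QT, QU, RS, RT, RU, ST, SU, TU
  2-simplices (10): PQS, PQT, PRS, PRU, PTU, QRT, QRU, QSU, RST, STU

giving chain groups C_0 ≅ Z^6, C_1 ≅ Z^15, C_2 ≅ Z^10.

The boundary map ∂_1: C_1 → C_0 is given by ∂[p,q] = [q] − [p]. For instance
  ∂PU = U − P.
This gives a 6×15 integer matrix of rank 5; reducing to Smith normal form yields diagonal entries (1,1,1,1,1).

The boundary map ∂_2: C_2 → C_1 sends each 2-simplex [p,q,r] to [q,r] − [p,r] + [p,q]. For instance
  ∂QRU = RU − QU + QR,
  ∂PQT = QT − PT + PQ.
This gives a 15×10 integer matrix of rank 10; reducing to Smith normal form yields diagonal entries (1,1,1,1,1,1,1,1,1,2).

Computing H_k = (kernel of ∂_k) / (image of ∂_{k+1}):

  H_0: rank C_0 − rank ∂_1 = 6 − 5 = 1, and the invariant factors of ∂_1 are all 1, so H_0 = Z.
  H_1: rank ker ∂_1 − rank ∂_2 = (15 − 5) − 10 = 0, and ∂_2 has invariant factor 2 > 1, so H_1 = Z/2.
  H_2: rank ker ∂_2 − rank ∂_3 = (10 − 10) − 0 = 0, and there is no ∂_3, so H_2 = 0.

As a check, the Euler characteristic is 6 − 15 + 10 = 1, which agrees with 1 − 0 + 0 = 1.

H_0 ≅ Z,  H_1 ≅ Z/2,  H_2 = 0.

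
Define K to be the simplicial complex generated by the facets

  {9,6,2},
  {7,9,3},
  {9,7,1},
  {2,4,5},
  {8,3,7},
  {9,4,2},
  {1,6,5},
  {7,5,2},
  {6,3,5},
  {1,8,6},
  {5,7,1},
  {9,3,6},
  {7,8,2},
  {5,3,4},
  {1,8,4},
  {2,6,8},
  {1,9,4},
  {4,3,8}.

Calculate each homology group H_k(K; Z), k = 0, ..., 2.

We work with the vertex ordering 1 < 2 < 3 < 4 < 5 < 6 < 7 < 8 < 9. The simplices of K, each written with vertices in increasing order, are:

  0-simplices (9): [1], [2], [3], [4], [5], [6], [7], [8], [9]
  1-simplices (27): (27 of them)
  2-simplices (18): [1,4,8], [1,4,9], [1,5,6], [1,5,7], [1,6,8], [1,7,9], [2,4,5], [2,4,9], [2,5,7], [2,6,8], [2,6,9], [2,7,8], [3,4,5], [3,4,8], [3,5,6], [3,6,9], [3,7,8], [3,7,9]

giving chain groups C_0 ≅ Z^9, C_1 ≅ Z^27, C_2 ≅ Z^18.

The boundary map ∂_1: C_1 → C_0 maps an edge to its endpoints' difference, ∂[p,q] = q − p. For instance
  ∂[2,6] = [6] − [2].
This gives a 9×27 integer matrix of rank 8; reducing to Smith normal form yields diagonal entries (1,1,1,1,1,1,1,1).

The boundary map ∂_2: C_2 → C_1 sends each 2-simplex [p,q,r] to [q,r] − [p,r] + [p,q]. For instance
  ∂[2,6,9] = [6,9] − [2,9] + [2,6],
  ∂[3,4,5] = [4,5] − [3,5] + [3,4].
As a 27×18 matrix over Z this has rank 17, with invariant factors (1,1,1,1,1,1,1,1,1,1,1,1,1,1,1,1,1).

Now H_k = ker ∂_k / im ∂_{k+1}, so:

  H_0: rank C_0 − rank ∂_1 = 9 − 8 = 1, and the invariant factors of ∂_1 are all 1, so H_0 = Z.
  H_1: rank ker ∂_1 − rank ∂_2 = (27 − 8) − 17 = 2, and the invariant factors of ∂_2 are all 1, so H_1 = Z^2.
  H_2: rank ker ∂_2 − rank ∂_3 = (18 − 17) − 0 = 1, and there is no ∂_3, so H_2 = Z.

As a check, the Euler characteristic is 9 − 27 + 18 = 0, which agrees with 1 − 2 + 1 = 0.

H_0 = Z,  H_1 = Z^2,  H_2 = Z.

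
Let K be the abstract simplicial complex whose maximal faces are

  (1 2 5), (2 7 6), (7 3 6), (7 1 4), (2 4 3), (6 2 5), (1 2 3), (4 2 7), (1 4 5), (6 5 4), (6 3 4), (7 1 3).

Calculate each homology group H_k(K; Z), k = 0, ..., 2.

We work with the vertex ordering 1 < 2 < 3 < 4 < 5 < 6 < 7. The simplices of K, each written with vertices in increasing order, are:

  0-simplices (7): [1], [2], [3], [4], [5], [6], [7]
  1-simplices (18): [1,2], [1,3], [1,4], [1,5], [1,7], [2,3], [2,4], [2,5], [2,6], [2,7], [3,4], [3,6], [3,7], [4,5], [4,6], [4,7], [5,6], [6,7]
  2-simplices (12): [1,2,3], [1,2,5], [1,3,7], [1,4,5], [1,4,7], [2,3,4], [2,4,7], [2,5,6], [2,6,7], [3,4,6], [3,6,7], [4,5,6]

so the chain groups are C_0 ≅ Z^7, C_1 ≅ Z^18, C_2 ≅ Z^12.

Boundary ∂_1: C_1 → C_0 is given by ∂[p,q] = [q] − [p].
This gives a 7×18 integer matrix of rank 6; reducing to Smith normal form yields diagonal entries (1,1,1,1,1,1).

Boundary ∂_2: C_2 → C_1 sends each 2-simplex [p,q,r] to [q,r] − [p,r] + [p,q]. For instance
  ∂[1,2,5] = [2,5] − [1,5] + [1,2],
  ∂[1,2,3] = [2,3] − [1,3] + [1,2].
This gives a 18×12 integer matrix of rank 12; reducing to Smith normal form yields diagonal entries (1,1,1,1,1,1,1,1,1,1,1,2).

From H_k ≅ ker(∂_k) / im(∂_{k+1}) we obtain:

  H_0: rank C_0 − rank ∂_1 = 7 − 6 = 1, and the invariant factors of ∂_1 are all 1, so H_0 ≅ Z.
  H_1: rank ker ∂_1 − rank ∂_2 = (18 − 6) − 12 = 0, and ∂_2 has invariant factor 2 > 1, so H_1 ≅ Z/2.
  H_2: rank ker ∂_2 − rank ∂_3 = (12 − 12) − 0 = 0, and there is no ∂_3, so H_2 ≅ 0.

(K is a triangulation of the real projective plane RP^2.)

H_0 = Z,  H_1 = Z/2,  H_2 = 0.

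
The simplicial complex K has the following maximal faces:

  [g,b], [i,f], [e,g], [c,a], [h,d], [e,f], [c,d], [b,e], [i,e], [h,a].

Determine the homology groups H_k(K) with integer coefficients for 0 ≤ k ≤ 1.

H_0 = Z^2,  H_1 = Z^3.

We work with the vertex ordering a < b < c < d < e < f < g < h < i. The simplices of K, each written with vertices in increasing order, are:

  0-simplices (9): a, b, c, d, e, f, g, h, i
  1-simplices (10): ac, ah, be, bg, cd, dh, ef, eg, ei, fi

so the chain groups are C_0 ≅ Z^9, C_1 ≅ Z^10.

∂_1: C_1 → C_0 maps an edge to its endpoints' difference, ∂[p,q] = q − p. For instance
  ∂fi = i − f.
The resulting 9×10 matrix has rank 7, and its Smith normal form has invariant factors (1,1,1,1,1,1,1).

Computing H_k = (kernel of ∂_k) / (image of ∂_{k+1}):

  H_0: rank C_0 − rank ∂_1 = 9 − 7 = 2, and the invariant factors of ∂_1 are all 1, so H_0 = Z^2.
  H_1: rank ker ∂_1 − rank ∂_2 = (10 − 7) − 0 = 3, and there is no ∂_2, so H_1 = Z^3.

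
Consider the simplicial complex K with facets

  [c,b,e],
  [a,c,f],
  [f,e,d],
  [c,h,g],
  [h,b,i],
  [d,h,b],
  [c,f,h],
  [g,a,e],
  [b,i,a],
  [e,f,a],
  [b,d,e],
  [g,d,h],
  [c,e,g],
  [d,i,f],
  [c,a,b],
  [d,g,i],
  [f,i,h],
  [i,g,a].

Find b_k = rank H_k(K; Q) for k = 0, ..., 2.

Fix the vertex order a < b < c < d < e < f < g < h < i and write every simplex with vertices in increasing order. Then dim K = 2 and the simplices of K are:

  0-simplices (9): a, b, c, d, e, f, g, h, i
  1-simplices (27): ab, ac, ae, af, ag, ai, bc, bd, be, bh, bi, ce, cf, cg, ch, de, df, dg, dh, di, ef, eg, fh, fi, gh, gi, hi
  2-simplices (18): abc, abi, acf, aef, aeg, agi, bce, bde, bdh, bhi, ceg, cfh, cgh, def, dfi, dgh, dgi, fhi

so the chain groups are C_0 ≅ Z^9, C_1 ≅ Z^27, C_2 ≅ Z^18.

The boundary map ∂_1: C_1 → C_0 is given by ∂[p,q] = [q] − [p].
This gives a 9×27 integer matrix of rank 8; reducing to Smith normal form yields diagonal entries (1,1,1,1,1,1,1,1).

∂_2: C_2 → C_1 acts by ∂[p,q,r] = [q,r] − [p,r] + [p,q]. For instance
  ∂cfh = fh − ch + cf,
  ∂agi = gi − ai + ag.
The 27×18 boundary matrix has rank 18 and Smith normal form diag(1,1,1,1,1,1,1,1,1,1,1,1,1,1,1,1,1,2).

From H_k ≅ ker(∂_k) / im(∂_{k+1}) we obtain:

  H_0: rank C_0 − rank ∂_1 = 9 − 8 = 1, and the invariant factors of ∂_1 are all 1, so H_0 = Z.
  H_1: rank ker ∂_1 − rank ∂_2 = (27 − 8) − 18 = 1, and ∂_2 has invariant factor 2 > 1, so H_1 = Z × Z/2.
  H_2: rank ker ∂_2 − rank ∂_3 = (18 − 18) − 0 = 0, and there is no ∂_3, so H_2 = 0.

Hence the Betti numbers are b_0 = 1, b_1 = 1, b_2 = 0.

b_0 = 1, b_1 = 1, b_2 = 0.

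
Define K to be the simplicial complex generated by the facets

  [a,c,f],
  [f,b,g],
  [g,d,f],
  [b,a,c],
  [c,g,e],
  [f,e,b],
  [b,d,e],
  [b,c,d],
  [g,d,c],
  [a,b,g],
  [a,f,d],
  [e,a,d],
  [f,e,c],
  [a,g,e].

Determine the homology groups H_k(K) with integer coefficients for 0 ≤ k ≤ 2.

H_0 ≅ Z,  H_1 ≅ Z^2,  H_2 ≅ Z.

Take the total order a < b < c < d < e < f < g on the vertex set. Then K (dimension 2) consists of the simplices:

  0-simplices (7): a, b, c, d, e, f, g
  1-simplices (21): ab, ac, ad, ae, af, ag, bc, bd, be, bf, bg, cd, ce, cf, cg, de, df, dg, ef, eg, fg
  2-simplices (14): abc, abg, acf, ade, adf, aeg, bcd, bde, bef, bfg, cdg, cef, ceg, dfg

giving chain groups C_0 ≅ Z^7, C_1 ≅ Z^21, C_2 ≅ Z^14.

Boundary ∂_1: C_1 → C_0 sends each edge [p,q] (with p < q) to q − p.
The 7×21 boundary matrix has rank 6 and Smith normal form diag(1,1,1,1,1,1).

Boundary ∂_2: C_2 → C_1 sends each 2-simplex [p,q,r] to [q,r] − [p,r] + [p,q]. For instance
  ∂dfg = fg − dg + df,
  ∂cef = ef − cf + ce.
The 21×14 boundary matrix has rank 13 and Smith normal form diag(1,1,1,1,1,1,1,1,1,1,1,1,1).

Computing H_k = (kernel of ∂_k) / (image of ∂_{k+1}):

  H_0: rank C_0 − rank ∂_1 = 7 − 6 = 1, and the invariant factors of ∂_1 are all 1, so H_0 = Z.
  H_1: rank ker ∂_1 − rank ∂_2 = (21 − 6) − 13 = 2, and the invariant factors of ∂_2 are all 1, so H_1 = Z^2.
  H_2: rank ker ∂_2 − rank ∂_3 = (14 − 13) − 0 = 1, and there is no ∂_3, so H_2 = Z.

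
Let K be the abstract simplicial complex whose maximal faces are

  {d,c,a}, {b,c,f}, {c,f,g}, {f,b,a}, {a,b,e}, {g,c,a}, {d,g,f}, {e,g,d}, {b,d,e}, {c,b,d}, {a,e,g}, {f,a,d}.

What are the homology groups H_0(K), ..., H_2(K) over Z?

Fix the vertex order a < b < c < d < e < f < g and write every simplex with vertices in increasing order. Then dim K = 2 and the simplices of K are:

  0-simplices (7): a, b, c, d, e, f, g
  1-simplices (18): ab, ac, ad, ae, af, ag, bc, bd, be, bf, cd, cf, cg, de, df, dg, eg, fg
  2-simplices (12): abe, abf, acd, acg, adf, aeg, bcd, bcf, bde, cfg, deg, dfg

so the chain groups are C_0 ≅ Z^7, C_1 ≅ Z^18, C_2 ≅ Z^12.

The boundary map ∂_1: C_1 → C_0 sends each edge [p,q] (with p < q) to q − p.
The 7×18 boundary matrix has rank 6 and Smith normal form diag(1,1,1,1,1,1).

∂_2: C_2 → C_1 maps a triangle to the signed sum of its edges. For instance
  ∂abf = bf − af + ab,
  ∂abe = be − ae + ab.
This gives a 18×12 integer matrix of rank 12; reducing to Smith normal form yields diagonal entries (1,1,1,1,1,1,1,1,1,1,1,2).

Computing H_k = (kernel of ∂_k) / (image of ∂_{k+1}):

  H_0: rank C_0 − rank ∂_1 = 7 − 6 = 1, and the invariant factors of ∂_1 are all 1, so H_0 = Z.
  H_1: rank ker ∂_1 − rank ∂_2 = (18 − 6) − 12 = 0, and ∂_2 has invariant factor 2 > 1, so H_1 = Z/2.
  H_2: rank ker ∂_2 − rank ∂_3 = (12 − 12) − 0 = 0, and there is no ∂_3, so H_2 = 0.

As a check, the Euler characteristic is 7 − 18 + 12 = 1, which agrees with 1 − 0 + 0 = 1.
(K is a triangulation of the real projective plane RP^2.)

H_0 ≅ Z,  H_1 ≅ Z/2,  H_2 = 0.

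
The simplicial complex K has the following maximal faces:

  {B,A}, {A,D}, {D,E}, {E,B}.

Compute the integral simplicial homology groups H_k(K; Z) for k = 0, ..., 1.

Take the total order A < B < D < E on the vertex set. Then K (dimension 1) consists of the simplices:

  0-simplices (4): A, B, D, E
  1-simplices (4): AB, AD, BE, DE

giving chain groups C_0 ≅ Z^4, C_1 ≅ Z^4.

The boundary map ∂_1: C_1 → C_0 maps an edge to its endpoints' difference, ∂[p,q] = q − p. For instance
  ∂AD = D − A.
As a 4×4 matrix over Z this has rank 3, with invariant factors (1,1,1).

From H_k ≅ ker(∂_k) / im(∂_{k+1}) we obtain:

  H_0: rank C_0 − rank ∂_1 = 4 − 3 = 1, and the invariant factors of ∂_1 are all 1, so H_0 = Z.
  H_1: rank ker ∂_1 − rank ∂_2 = (4 − 3) − 0 = 1, and there is no ∂_2, so H_1 = Z.

H_0 ≅ Z,  H_1 ≅ Z.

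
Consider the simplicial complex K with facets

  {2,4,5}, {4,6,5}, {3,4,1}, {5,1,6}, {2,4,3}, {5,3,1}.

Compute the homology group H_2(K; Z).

Order the vertices as 1 < 2 < 3 < 4 < 5 < 6. Listing each simplex with vertices in this order, K has dimension 2 with simplices:

  0-simplices (6): [1], [2], [3], [4], [5], [6]
  1-simplices (12): [1,3], [1,4], [1,5], [1,6], [2,3], [2,4], [2,5], [3,4], [3,5], [4,5], [4,6], [5,6]
  2-simplices (6): [1,3,4], [1,3,5], [1,5,6], [2,3,4], [2,4,5], [4,5,6]

Hence C_0 ≅ Z^6, C_1 ≅ Z^12, C_2 ≅ Z^6.

Boundary ∂_1: C_1 → C_0 maps an edge to its endpoints' difference, ∂[p,q] = q − p.
The 6×12 boundary matrix has rank 5 and Smith normal form diag(1,1,1,1,1).

The boundary map ∂_2: C_2 → C_1 acts by ∂[p,q,r] = [q,r] − [p,r] + [p,q]. For instance
  ∂[2,3,4] = [3,4] − [2,4] + [2,3],
  ∂[2,4,5] = [4,5] − [2,5] + [2,4].
The 12×6 boundary matrix has rank 6 and Smith normal form diag(1,1,1,1,1,1).

Reading off H_k = ker ∂_k / im ∂_{k+1}:

  H_2: rank ker ∂_2 − rank ∂_3 = (6 − 6) − 0 = 0, and there is no ∂_3, so H_2 = 0.

H_2 ≅ 0.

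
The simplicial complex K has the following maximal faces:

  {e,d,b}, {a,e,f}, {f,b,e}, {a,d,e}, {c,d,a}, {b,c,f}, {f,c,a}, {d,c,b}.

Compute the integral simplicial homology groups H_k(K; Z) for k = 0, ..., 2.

K has 6 vertices, 12 edges, 8 triangles.
rank ∂_0 = 0, rank ∂_1 = 5 ⇒ b_0 = 6 − 0 − 5 = 1; all invariant factors of ∂_1 are 1 so no torsion. So H_0 ≅ Z.
rank ∂_1 = 5, rank ∂_2 = 7 ⇒ b_1 = 12 − 5 − 7 = 0; all invariant factors of ∂_2 are 1 so no torsion. So H_1 ≅ 0.
rank ∂_2 = 7, rank ∂_3 = 0 ⇒ b_2 = 8 − 7 − 0 = 1. So H_2 ≅ Z.

H_0 ≅ Z,  H_1 = 0,  H_2 ≅ Z.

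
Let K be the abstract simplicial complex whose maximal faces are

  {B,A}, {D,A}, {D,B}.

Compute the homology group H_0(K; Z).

H_0 = Z.

K has 3 vertices, 3 edges.
rank ∂_0 = 0, rank ∂_1 = 2 ⇒ b_0 = 3 − 0 − 2 = 1; all invariant factors of ∂_1 are 1 so no torsion. So H_0 = Z.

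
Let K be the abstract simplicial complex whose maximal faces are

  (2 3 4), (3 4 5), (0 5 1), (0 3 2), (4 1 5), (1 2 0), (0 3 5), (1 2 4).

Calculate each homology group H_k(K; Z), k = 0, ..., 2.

Take the total order 0 < 1 < 2 < 3 < 4 < 5 on the vertex set. Then K (dimension 2) consists of the simplices:

  0-simplices (6): [0], [1], [2], [3], [4], [5]
  1-simplices (12): [0,1], [0,2], [0,3], [0,5], [1,2], [1,4], [1,5], [2,3], [2,4], [3,4], [3,5], [4,5]
  2-simplices (8): [0,1,2], [0,1,5], [0,2,3], [0,3,5], [1,2,4], [1,4,5], [2,3,4], [3,4,5]

so the chain groups are C_0 ≅ Z^6, C_1 ≅ Z^12, C_2 ≅ Z^8.

∂_1: C_1 → C_0 is given by ∂[p,q] = [q] − [p]. For instance
  ∂[0,5] = [5] − [0].
The 6×12 boundary matrix has rank 5 and Smith normal form diag(1,1,1,1,1).

∂_2: C_2 → C_1 acts by ∂[p,q,r] = [q,r] − [p,r] + [p,q]. For instance
  ∂[0,2,3] = [2,3] − [0,3] + [0,2],
  ∂[0,1,5] = [1,5] − [0,5] + [0,1].
The resulting 12×8 matrix has rank 7, and its Smith normal form has invariant factors (1,1,1,1,1,1,1).

Computing H_k = (kernel of ∂_k) / (image of ∂_{k+1}):

  H_0: rank C_0 − rank ∂_1 = 6 − 5 = 1, and the invariant factors of ∂_1 are all 1, so H_0 = Z.
  H_1: rank ker ∂_1 − rank ∂_2 = (12 − 5) − 7 = 0, and the invariant factors of ∂_2 are all 1, so H_1 = 0.
  H_2: rank ker ∂_2 − rank ∂_3 = (8 − 7) − 0 = 1, and there is no ∂_3, so H_2 = Z.

H_0 = Z,  H_1 = 0,  H_2 = Z.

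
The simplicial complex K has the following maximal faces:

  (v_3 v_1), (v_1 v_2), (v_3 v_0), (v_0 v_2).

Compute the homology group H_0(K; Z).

Fix the vertex order v_0 < v_1 < v_2 < v_3 and write every simplex with vertices in increasing order. Then dim K = 1 and the simplices of K are:

  0-simplices (4): [v_0], [v_1], [v_2], [v_3]
  1-simplices (4): [v_0,v_2], [v_0,v_3], [v_1,v_2], [v_1,v_3]

giving chain groups C_0 ≅ Z^4, C_1 ≅ Z^4.

∂_1: C_1 → C_0 maps an edge to its endpoints' difference, ∂[p,q] = q − p. For instance
  ∂[v_0,v_3] = [v_3] − [v_0].
The 4×4 boundary matrix has rank 3 and Smith normal form diag(1,1,1).

Now H_k = ker ∂_k / im ∂_{k+1}, so:

  H_0: rank C_0 − rank ∂_1 = 4 − 3 = 1, and the invariant factors of ∂_1 are all 1, so H_0 ≅ Z.

(K is a triangulation of the circle S^1.)

H_0 = Z.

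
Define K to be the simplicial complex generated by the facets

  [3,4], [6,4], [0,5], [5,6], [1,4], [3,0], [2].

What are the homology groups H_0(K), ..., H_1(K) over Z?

H_0 = Z^2,  H_1 = Z.

We work with the vertex ordering 0 < 1 < 2 < 3 < 4 < 5 < 6. The simplices of K, each written with vertices in increasing order, are:

  0-simplices (7): [0], [1], [2], [3], [4], [5], [6]
  1-simplices (6): [0,3], [0,5], [1,4], [3,4], [4,6], [5,6]

Hence C_0 ≅ Z^7, C_1 ≅ Z^6.

∂_1: C_1 → C_0 is given by ∂[p,q] = [q] − [p]. For instance
  ∂[0,5] = [5] − [0].
As a 7×6 matrix over Z this has rank 5, with invariant factors (1,1,1,1,1).

Now H_k = ker ∂_k / im ∂_{k+1}, so:

  H_0: rank C_0 − rank ∂_1 = 7 − 5 = 2, and the invariant factors of ∂_1 are all 1, so H_0 ≅ Z^2.
  H_1: rank ker ∂_1 − rank ∂_2 = (6 − 5) − 0 = 1, and there is no ∂_2, so H_1 ≅ Z.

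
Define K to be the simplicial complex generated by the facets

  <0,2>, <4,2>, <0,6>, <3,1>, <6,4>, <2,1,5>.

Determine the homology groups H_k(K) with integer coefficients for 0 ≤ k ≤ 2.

We work with the vertex ordering 0 < 1 < 2 < 3 < 4 < 5 < 6. The simplices of K, each written with vertices in increasing order, are:

  0-simplices (7): [0], [1], [2], [3], [4], [5], [6]
  1-simplices (8): [0,2], [0,6], [1,2], [1,3], [1,5], [2,4], [2,5], [4,6]
  2-simplices (1): [1,2,5]

giving chain groups C_0 ≅ Z^7, C_1 ≅ Z^8, C_2 ≅ Z^1.

Boundary ∂_1: C_1 → C_0 sends each edge [p,q] (with p < q) to q − p.
This gives a 7×8 integer matrix of rank 6; reducing to Smith normal form yields diagonal entries (1,1,1,1,1,1).

∂_2: C_2 → C_1 sends each 2-simplex [p,q,r] to [q,r] − [p,r] + [p,q]. For instance
  ∂[1,2,5] = [2,5] − [1,5] + [1,2].
The 8×1 boundary matrix has rank 1 and Smith normal form diag(1).

From H_k ≅ ker(∂_k) / im(∂_{k+1}) we obtain:

  H_0: rank C_0 − rank ∂_1 = 7 − 6 = 1, and the invariant factors of ∂_1 are all 1, so H_0 ≅ Z.
  H_1: rank ker ∂_1 − rank ∂_2 = (8 − 6) − 1 = 1, and the invariant factors of ∂_2 are all 1, so H_1 ≅ Z.
  H_2: rank ker ∂_2 − rank ∂_3 = (1 − 1) − 0 = 0, and there is no ∂_3, so H_2 ≅ 0.

As a check, the Euler characteristic is 7 − 8 + 1 = 0, which agrees with 1 − 1 + 0 = 0.

H_0 = Z,  H_1 = Z,  H_2 = 0.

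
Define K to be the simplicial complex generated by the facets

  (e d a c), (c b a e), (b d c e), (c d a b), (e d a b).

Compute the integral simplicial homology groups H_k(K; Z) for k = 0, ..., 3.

H_0 = Z,  H_1 = 0,  H_2 = 0,  H_3 = Z.

K has 5 vertices, 10 edges, 10 triangles, 5 3-simplices.
rank ∂_0 = 0, rank ∂_1 = 4 ⇒ b_0 = 5 − 0 − 4 = 1; all invariant factors of ∂_1 are 1 so no torsion. So H_0 = Z.
rank ∂_1 = 4, rank ∂_2 = 6 ⇒ b_1 = 10 − 4 − 6 = 0; all invariant factors of ∂_2 are 1 so no torsion. So H_1 = 0.
rank ∂_2 = 6, rank ∂_3 = 4 ⇒ b_2 = 10 − 6 − 4 = 0; all invariant factors of ∂_3 are 1 so no torsion. So H_2 = 0.
rank ∂_3 = 4, rank ∂_4 = 0 ⇒ b_3 = 5 − 4 − 0 = 1. So H_3 = Z.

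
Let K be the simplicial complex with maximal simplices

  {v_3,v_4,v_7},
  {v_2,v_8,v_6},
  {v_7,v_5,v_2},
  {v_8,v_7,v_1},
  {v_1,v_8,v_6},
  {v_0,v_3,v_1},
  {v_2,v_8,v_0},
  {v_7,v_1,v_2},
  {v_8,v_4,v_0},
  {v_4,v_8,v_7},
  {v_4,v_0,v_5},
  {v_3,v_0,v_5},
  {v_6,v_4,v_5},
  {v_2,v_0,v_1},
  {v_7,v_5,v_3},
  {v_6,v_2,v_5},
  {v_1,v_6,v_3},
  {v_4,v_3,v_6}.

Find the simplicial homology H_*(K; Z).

Fix the vertex order v_0 < v_1 < v_2 < v_3 < v_4 < v_5 < v_6 < v_7 < v_8 and write every simplex with vertices in increasing order. Then dim K = 2 and the simplices of K are:

  0-simplices (9): [v_0], [v_1], [v_2], [v_3], [v_4], [v_5], [v_6], [v_7], [v_8]
  1-simplices (27): (27 of them)
  2-simplices (18): (18 of them)

Hence C_0 ≅ Z^9, C_1 ≅ Z^27, C_2 ≅ Z^18.

∂_1: C_1 → C_0 is given by ∂[p,q] = [q] − [p]. For instance
  ∂[v_1,v_8] = [v_8] − [v_1].
The 9×27 boundary matrix has rank 8 and Smith normal form diag(1,1,1,1,1,1,1,1).

Boundary ∂_2: C_2 → C_1 acts by ∂[p,q,r] = [q,r] − [p,r] + [p,q]. For instance
  ∂[v_2,v_5,v_6] = [v_5,v_6] − [v_2,v_6] + [v_2,v_5],
  ∂[v_4,v_5,v_6] = [v_5,v_6] − [v_4,v_6] + [v_4,v_5].
The resulting 27×18 matrix has rank 18, and its Smith normal form has invariant factors (1,1,1,1,1,1,1,1,1,1,1,1,1,1,1,1,1,2).

Computing H_k = (kernel of ∂_k) / (image of ∂_{k+1}):

  H_0: rank C_0 − rank ∂_1 = 9 − 8 = 1, and the invariant factors of ∂_1 are all 1, so H_0 ≅ Z.
  H_1: rank ker ∂_1 − rank ∂_2 = (27 − 8) − 18 = 1, and ∂_2 has invariant factor 2 > 1, so H_1 ≅ Z ⊕ Z/2.
  H_2: rank ker ∂_2 − rank ∂_3 = (18 − 18) − 0 = 0, and there is no ∂_3, so H_2 ≅ 0.

As a check, the Euler characteristic is 9 − 27 + 18 = 0, which agrees with 1 − 1 + 0 = 0.

H_0 ≅ Z,  H_1 ≅ Z ⊕ Z/2,  H_2 = 0.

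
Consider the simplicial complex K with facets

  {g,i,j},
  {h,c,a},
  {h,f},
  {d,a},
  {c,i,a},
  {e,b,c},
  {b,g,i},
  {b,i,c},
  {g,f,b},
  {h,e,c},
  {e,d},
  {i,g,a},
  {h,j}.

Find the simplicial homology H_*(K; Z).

Order the vertices as a < b < c < d < e < f < g < h < i < j. Listing each simplex with vertices in this order, K has dimension 2 with simplices:

  0-simplices (10): a, b, c, d, e, f, g, h, i, j
  1-simplices (21): ac, ad, ag, ah, ai, bc, be, bf, bg, bi, ce, ch, ci, de, eh, fg, fh, gi, gj, hj, ij
  2-simplices (9): ach, aci, agi, bce, bci, bfg, bgi, ceh, gij

so the chain groups are C_0 ≅ Z^10, C_1 ≅ Z^21, C_2 ≅ Z^9.

∂_1: C_1 → C_0 maps an edge to its endpoints' difference, ∂[p,q] = q − p.
The resulting 10×21 matrix has rank 9, and its Smith normal form has invariant factors (1,1,1,1,1,1,1,1,1).

Boundary ∂_2: C_2 → C_1 sends each 2-simplex [p,q,r] to [q,r] − [p,r] + [p,q]. For instance
  ∂bci = ci − bi + bc,
  ∂agi = gi − ai + ag.
This gives a 21×9 integer matrix of rank 9; reducing to Smith normal form yields diagonal entries (1,1,1,1,1,1,1,1,1).

From H_k ≅ ker(∂_k) / im(∂_{k+1}) we obtain:

  H_0: rank C_0 − rank ∂_1 = 10 − 9 = 1, and the invariant factors of ∂_1 are all 1, so H_0 = Z.
  H_1: rank ker ∂_1 − rank ∂_2 = (21 − 9) − 9 = 3, and the invariant factors of ∂_2 are all 1, so H_1 = Z^3.
  H_2: rank ker ∂_2 − rank ∂_3 = (9 − 9) − 0 = 0, and there is no ∂_3, so H_2 = 0.

H_0 = Z,  H_1 = Z^3,  H_2 = 0.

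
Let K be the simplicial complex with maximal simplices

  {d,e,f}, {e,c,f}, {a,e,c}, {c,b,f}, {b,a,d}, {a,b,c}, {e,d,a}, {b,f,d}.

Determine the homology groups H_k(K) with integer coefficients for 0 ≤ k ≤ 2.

Order the vertices as a < b < c < d < e < f. Listing each simplex with vertices in this order, K has dimension 2 with simplices:

  0-simplices (6): a, b, c, d, e, f
  1-simplices (12): ab, ac, ad, ae, bc, bd, bf, ce, cf, de, df, ef
  2-simplices (8): abc, abd, ace, ade, bcf, bdf, cef, def

Hence C_0 ≅ Z^6, C_1 ≅ Z^12, C_2 ≅ Z^8.

∂_1: C_1 → C_0 sends each edge [p,q] (with p < q) to q − p.
This gives a 6×12 integer matrix of rank 5; reducing to Smith normal form yields diagonal entries (1,1,1,1,1).

The boundary map ∂_2: C_2 → C_1 sends each 2-simplex [p,q,r] to [q,r] − [p,r] + [p,q]. For instance
  ∂bdf = df − bf + bd,
  ∂abc = bc − ac + ab.
This gives a 12×8 integer matrix of rank 7; reducing to Smith normal form yields diagonal entries (1,1,1,1,1,1,1).

Computing H_k = (kernel of ∂_k) / (image of ∂_{k+1}):

  H_0: rank C_0 − rank ∂_1 = 6 − 5 = 1, and the invariant factors of ∂_1 are all 1, so H_0 ≅ Z.
  H_1: rank ker ∂_1 − rank ∂_2 = (12 − 5) − 7 = 0, and the invariant factors of ∂_2 are all 1, so H_1 ≅ 0.
  H_2: rank ker ∂_2 − rank ∂_3 = (8 − 7) − 0 = 1, and there is no ∂_3, so H_2 ≅ Z.

(K is a triangulation of the 2-sphere S^2.)

H_0 ≅ Z,  H_1 = 0,  H_2 ≅ Z.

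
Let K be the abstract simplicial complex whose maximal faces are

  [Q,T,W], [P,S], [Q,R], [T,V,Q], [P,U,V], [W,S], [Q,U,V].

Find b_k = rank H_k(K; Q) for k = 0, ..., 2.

b_0 = 1, b_1 = 1, b_2 = 0.

We work with the vertex ordering P < Q < R < S < T < U < V < W. The simplices of K, each written with vertices in increasing order, are:

  0-simplices (8): P, Q, R, S, T, U, V, W
  1-simplices (12): PS, PU, PV, QR, QT, QU, QV, QW, SW, TV, TW, UV
  2-simplices (4): PUV, QTV, QTW, QUV

so the chain groups are C_0 ≅ Z^8, C_1 ≅ Z^12, C_2 ≅ Z^4.

The boundary map ∂_1: C_1 → C_0 is given by ∂[p,q] = [q] − [p].
As a 8×12 matrix over Z this has rank 7, with invariant factors (1,1,1,1,1,1,1).

∂_2: C_2 → C_1 acts by ∂[p,q,r] = [q,r] − [p,r] + [p,q]. For instance
  ∂QTW = TW − QW + QT,
  ∂QTV = TV − QV + QT.
This gives a 12×4 integer matrix of rank 4; reducing to Smith normal form yields diagonal entries (1,1,1,1).

From H_k ≅ ker(∂_k) / im(∂_{k+1}) we obtain:

  H_0: rank C_0 − rank ∂_1 = 8 − 7 = 1, and the invariant factors of ∂_1 are all 1, so H_0 ≅ Z.
  H_1: rank ker ∂_1 − rank ∂_2 = (12 − 7) − 4 = 1, and the invariant factors of ∂_2 are all 1, so H_1 ≅ Z.
  H_2: rank ker ∂_2 − rank ∂_3 = (4 − 4) − 0 = 0, and there is no ∂_3, so H_2 ≅ 0.

Hence the Betti numbers are b_0 = 1, b_1 = 1, b_2 = 0.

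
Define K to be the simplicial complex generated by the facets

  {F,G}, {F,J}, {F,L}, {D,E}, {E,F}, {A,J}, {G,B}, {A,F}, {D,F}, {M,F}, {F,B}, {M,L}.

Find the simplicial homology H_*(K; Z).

Fix the vertex order A < B < D < E < F < G < J < L < M and write every simplex with vertices in increasing order. Then dim K = 1 and the simplices of K are:

  0-simplices (9): A, B, D, E, F, G, J, L, M
  1-simplices (12): AF, AJ, BF, BG, DE, DF, EF, FG, FJ, FL, FM, LM

so the chain groups are C_0 ≅ Z^9, C_1 ≅ Z^12.

The boundary map ∂_1: C_1 → C_0 is given by ∂[p,q] = [q] − [p].
The 9×12 boundary matrix has rank 8 and Smith normal form diag(1,1,1,1,1,1,1,1).

Now H_k = ker ∂_k / im ∂_{k+1}, so:

  H_0: rank C_0 − rank ∂_1 = 9 − 8 = 1, and the invariant factors of ∂_1 are all 1, so H_0 ≅ Z.
  H_1: rank ker ∂_1 − rank ∂_2 = (12 − 8) − 0 = 4, and there is no ∂_2, so H_1 ≅ Z^4.

(K is a triangulation of a wedge of 4 circles.)

H_0 ≅ Z,  H_1 ≅ Z^4.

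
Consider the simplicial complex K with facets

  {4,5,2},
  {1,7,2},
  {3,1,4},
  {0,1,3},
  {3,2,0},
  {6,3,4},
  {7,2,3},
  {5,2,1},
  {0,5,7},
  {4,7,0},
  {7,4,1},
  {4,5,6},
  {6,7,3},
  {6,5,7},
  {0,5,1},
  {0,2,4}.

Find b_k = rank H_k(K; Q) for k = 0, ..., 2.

b_0 = 1, b_1 = 2, b_2 = 1.

Fix the vertex order 0 < 1 < 2 < 3 < 4 < 5 < 6 < 7 and write every simplex with vertices in increasing order. Then dim K = 2 and the simplices of K are:

  0-simplices (8): [0], [1], [2], [3], [4], [5], [6], [7]
  1-simplices (24): (24 of them)
  2-simplices (16): [0,1,3], [0,1,5], [0,2,3], [0,2,4], [0,4,7], [0,5,7], [1,2,5], [1,2,7], [1,3,4], [1,4,7], [2,3,7], [2,4,5], [3,4,6], [3,6,7], [4,5,6], [5,6,7]

so the chain groups are C_0 ≅ Z^8, C_1 ≅ Z^24, C_2 ≅ Z^16.

∂_1: C_1 → C_0 is given by ∂[p,q] = [q] − [p]. For instance
  ∂[4,5] = [5] − [4].
This gives a 8×24 integer matrix of rank 7; reducing to Smith normal form yields diagonal entries (1,1,1,1,1,1,1).

Boundary ∂_2: C_2 → C_1 sends each 2-simplex [p,q,r] to [q,r] − [p,r] + [p,q]. For instance
  ∂[0,2,4] = [2,4] − [0,4] + [0,2],
  ∂[0,1,3] = [1,3] − [0,3] + [0,1].
The resulting 24×16 matrix has rank 15, and its Smith normal form has invariant factors (1,1,1,1,1,1,1,1,1,1,1,1,1,1,1).

Now H_k = ker ∂_k / im ∂_{k+1}, so:

  H_0: rank C_0 − rank ∂_1 = 8 − 7 = 1, and the invariant factors of ∂_1 are all 1, so H_0 ≅ Z.
  H_1: rank ker ∂_1 − rank ∂_2 = (24 − 7) − 15 = 2, and the invariant factors of ∂_2 are all 1, so H_1 ≅ Z^2.
  H_2: rank ker ∂_2 − rank ∂_3 = (16 − 15) − 0 = 1, and there is no ∂_3, so H_2 ≅ Z.

(K is a triangulation of the torus T^2.)

Hence the Betti numbers are b_0 = 1, b_1 = 2, b_2 = 1.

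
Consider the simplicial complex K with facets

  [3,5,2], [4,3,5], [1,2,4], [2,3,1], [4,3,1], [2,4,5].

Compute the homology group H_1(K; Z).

H_1 = 0.

Take the total order 1 < 2 < 3 < 4 < 5 on the vertex set. Then K (dimension 2) consists of the simplices:

  0-simplices (5): [1], [2], [3], [4], [5]
  1-simplices (9): [1,2], [1,3], [1,4], [2,3], [2,4], [2,5], [3,4], [3,5], [4,5]
  2-simplices (6): [1,2,3], [1,2,4], [1,3,4], [2,3,5], [2,4,5], [3,4,5]

Hence C_0 ≅ Z^5, C_1 ≅ Z^9, C_2 ≅ Z^6.

The boundary map ∂_1: C_1 → C_0 is given by ∂[p,q] = [q] − [p]. For instance
  ∂[3,4] = [4] − [3].
As a 5×9 matrix over Z this has rank 4, with invariant factors (1,1,1,1).

Boundary ∂_2: C_2 → C_1 sends each 2-simplex [p,q,r] to [q,r] − [p,r] + [p,q]. For instance
  ∂[1,2,3] = [2,3] − [1,3] + [1,2],
  ∂[1,2,4] = [2,4] − [1,4] + [1,2].
As a 9×6 matrix over Z this has rank 5, with invariant factors (1,1,1,1,1).

Reading off H_k = ker ∂_k / im ∂_{k+1}:

  H_1: rank ker ∂_1 − rank ∂_2 = (9 − 4) − 5 = 0, and the invariant factors of ∂_2 are all 1, so H_1 ≅ 0.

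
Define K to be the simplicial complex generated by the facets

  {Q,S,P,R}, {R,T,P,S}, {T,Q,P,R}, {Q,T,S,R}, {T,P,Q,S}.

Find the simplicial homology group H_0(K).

Order the vertices as P < Q < R < S < T. Listing each simplex with vertices in this order, K has dimension 3 with simplices:

  0-simplices (5): P, Q, R, S, T
  1-simplices (10): PQ, PR, PS, PT, QR, QS, QT, RS, RT, ST
  2-simplices (10): PQR, PQS, PQT, PRS, PRT, PST, QRS, QRT, QST, RST
  3-simplices (5): PQRS, PQRT, PQST, PRST, QRST

so the chain groups are C_0 ≅ Z^5, C_1 ≅ Z^10, C_2 ≅ Z^10, C_3 ≅ Z^5.

The boundary map ∂_1: C_1 → C_0 is given by ∂[p,q] = [q] − [p]. For instance
  ∂QS = S − Q.
The 5×10 boundary matrix has rank 4 and Smith normal form diag(1,1,1,1).

∂_2: C_2 → C_1 maps a triangle to the signed sum of its edges. For instance
  ∂RST = ST − RT + RS,
  ∂QRS = RS − QS + QR.
The 10×10 boundary matrix has rank 6 and Smith normal form diag(1,1,1,1,1,1).

Boundary ∂_3: C_3 → C_2 sends each 3-simplex σ to the alternating sum Σ_i (−1)^i (σ with its i-th vertex removed). For instance
  ∂PQST = QST − PST + PQT − PQS,
  ∂QRST = RST − QST + QRT − QRS.
This gives a 10×5 integer matrix of rank 4; reducing to Smith normal form yields diagonal entries (1,1,1,1).

Reading off H_k = ker ∂_k / im ∂_{k+1}:

  H_0: rank C_0 − rank ∂_1 = 5 − 4 = 1, and the invariant factors of ∂_1 are all 1, so H_0 = Z.

(K is a triangulation of the 3-sphere S^3.)

H_0 = Z.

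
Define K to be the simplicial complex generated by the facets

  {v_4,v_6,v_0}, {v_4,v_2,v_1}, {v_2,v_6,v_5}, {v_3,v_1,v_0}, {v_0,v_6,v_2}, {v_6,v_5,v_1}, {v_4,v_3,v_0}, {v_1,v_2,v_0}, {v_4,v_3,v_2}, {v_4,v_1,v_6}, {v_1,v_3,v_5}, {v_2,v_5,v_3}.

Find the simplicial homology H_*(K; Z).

H_0 ≅ Z,  H_1 ≅ Z/2,  H_2 = 0.

We work with the vertex ordering v_0 < v_1 < v_2 < v_3 < v_4 < v_5 < v_6. The simplices of K, each written with vertices in increasing order, are:

  0-simplices (7): [v_0], [v_1], [v_2], [v_3], [v_4], [v_5], [v_6]
  1-simplices (18): (18 of them)
  2-simplices (12): (12 of them)

giving chain groups C_0 ≅ Z^7, C_1 ≅ Z^18, C_2 ≅ Z^12.

Boundary ∂_1: C_1 → C_0 is given by ∂[p,q] = [q] − [p]. For instance
  ∂[v_2,v_3] = [v_3] − [v_2].
As a 7×18 matrix over Z this has rank 6, with invariant factors (1,1,1,1,1,1).

The boundary map ∂_2: C_2 → C_1 sends each 2-simplex [p,q,r] to [q,r] − [p,r] + [p,q]. For instance
  ∂[v_2,v_5,v_6] = [v_5,v_6] − [v_2,v_6] + [v_2,v_5],
  ∂[v_1,v_3,v_5] = [v_3,v_5] − [v_1,v_5] + [v_1,v_3].
The resulting 18×12 matrix has rank 12, and its Smith normal form has invariant factors (1,1,1,1,1,1,1,1,1,1,1,2).

From H_k ≅ ker(∂_k) / im(∂_{k+1}) we obtain:

  H_0: rank C_0 − rank ∂_1 = 7 − 6 = 1, and the invariant factors of ∂_1 are all 1, so H_0 ≅ Z.
  H_1: rank ker ∂_1 − rank ∂_2 = (18 − 6) − 12 = 0, and ∂_2 has invariant factor 2 > 1, so H_1 ≅ Z/2.
  H_2: rank ker ∂_2 − rank ∂_3 = (12 − 12) − 0 = 0, and there is no ∂_3, so H_2 ≅ 0.

(K is a triangulation of the real projective plane RP^2.)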